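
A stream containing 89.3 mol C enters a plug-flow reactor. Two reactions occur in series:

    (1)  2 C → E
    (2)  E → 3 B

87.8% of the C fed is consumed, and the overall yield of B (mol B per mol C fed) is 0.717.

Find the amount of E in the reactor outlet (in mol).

Conversion of C: C consumed = 2ξ₁ = 0.878 × 89.3 → ξ₁ = 39.2 mol.
Yield of B: 3ξ₂ / 89.3 = 0.717 → ξ₂ = 21.34 mol.
Outlet amounts (n = n₀ + Σ ν·ξ):
  C: 89.3 − 2(39.2) = 10.89
  E: 0 + 1(39.2) − 1(21.34) = 17.86
  B: 0 + 3(21.34) = 64.03

17.9 mol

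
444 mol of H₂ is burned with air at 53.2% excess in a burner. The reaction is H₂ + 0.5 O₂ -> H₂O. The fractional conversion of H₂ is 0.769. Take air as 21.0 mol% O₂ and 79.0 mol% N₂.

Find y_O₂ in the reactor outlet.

Stoichiometric O₂ = 0.5 × 444 = 222 mol; O₂ fed = 222 × 1.532 = 340.1 mol.
N₂ fed = 340.1 × 79/21 = 1279 mol.
Fuel reacted = 0.769 × 444 → ξ = 341.4 mol.
Outlet (n = n₀ + ν ξ):
  H₂: 444 − 1(341.4) = 102.6
  O₂: 340.1 − 0.5(341.4) = 169.4
  N₂: 1279 (inert)
  H₂O: 0 + 1(341.4) = 341.4
Total out = 1893 mol; y_O₂ = 169.4 / 1893 = 0.08949.

0.0895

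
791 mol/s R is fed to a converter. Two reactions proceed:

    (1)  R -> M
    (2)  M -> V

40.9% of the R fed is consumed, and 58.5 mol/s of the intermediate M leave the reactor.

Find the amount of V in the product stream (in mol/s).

Conversion of R: R consumed = 1ξ₁ = 0.409 × 791 → ξ₁ = 323.5 mol/s.
M balance: n_M = 0 + 1ξ₁ − 1ξ₂ = 58.5 → ξ₂ = (1·323.5 − 58.5)/1 = 265 mol/s.
Outlet amounts (n = n₀ + Σ ν·ξ):
  R: 791 − 1(323.5) = 467.5
  M: 0 + 1(323.5) − 1(265) = 58.5
  V: 0 + 1(265) = 265

265 mol/s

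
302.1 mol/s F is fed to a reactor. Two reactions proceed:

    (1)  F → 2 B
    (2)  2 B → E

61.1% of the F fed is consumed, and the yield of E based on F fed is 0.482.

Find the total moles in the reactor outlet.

Conversion of F: F consumed = 1ξ₁ = 0.611 × 302.1 → ξ₁ = 184.6 mol/s.
Yield of E: 1ξ₂ / 302.1 = 0.482 → ξ₂ = 145.6 mol/s.
Outlet amounts (n = n₀ + Σ ν·ξ):
  F: 302.1 − 1(184.6) = 117.5
  B: 0 + 2(184.6) − 2(145.6) = 77.94
  E: 0 + 1(145.6) = 145.6
Total out = 117.5 + 77.94 + 145.6 = 341.1 mol/s.

341 mol/s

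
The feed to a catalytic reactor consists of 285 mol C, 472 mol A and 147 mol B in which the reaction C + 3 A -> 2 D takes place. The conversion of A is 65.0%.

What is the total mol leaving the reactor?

699 mol

A reacted = 0.65 × 472 = 306.8 mol; ν_A = −3, so ξ = 306.8/3 = 102.3 mol.
Outlet amounts (n = n₀ + ν ξ):
  C: 285 − 1(102.3) = 182.7
  A: 472 − 3(102.3) = 165.2
  D: 0 + 2(102.3) = 204.5
  B: 147 (inert)
Total out = 182.7 + 165.2 + 204.5 + 147 = 699.5 mol.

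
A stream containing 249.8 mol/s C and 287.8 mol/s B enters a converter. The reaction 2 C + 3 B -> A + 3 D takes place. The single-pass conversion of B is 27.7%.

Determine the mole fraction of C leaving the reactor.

B reacted = 0.277 × 287.8 = 79.72 mol/s; ν_B = −3, so ξ = 79.72/3 = 26.57 mol/s.
Outlet amounts (n = n₀ + ν ξ):
  C: 249.8 − 2(26.57) = 196.7
  B: 287.8 − 3(26.57) = 208.1
  A: 0 + 1(26.57) = 26.57
  D: 0 + 3(26.57) = 79.72
Total out = 511 mol/s; y_C = 196.7 / 511 = 0.3848.

0.385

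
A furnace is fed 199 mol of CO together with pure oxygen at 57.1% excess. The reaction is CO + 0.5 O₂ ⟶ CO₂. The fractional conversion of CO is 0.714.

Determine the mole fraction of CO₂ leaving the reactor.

0.5

Stoichiometric O₂ = 0.5 × 199 = 99.5 mol; O₂ fed = 99.5 × 1.571 = 156.3 mol.
Fuel reacted = 0.714 × 199 → ξ = 142.1 mol.
Outlet (n = n₀ + ν ξ):
  CO: 199 − 1(142.1) = 56.91
  O₂: 156.3 − 0.5(142.1) = 85.27
  CO₂: 0 + 1(142.1) = 142.1
Total out = 284.3 mol; y_CO₂ = 142.1 / 284.3 = 0.4998.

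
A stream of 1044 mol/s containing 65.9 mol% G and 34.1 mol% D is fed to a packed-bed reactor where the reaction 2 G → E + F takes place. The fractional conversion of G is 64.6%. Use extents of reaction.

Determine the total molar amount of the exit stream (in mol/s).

1040 mol/s

G reacted = 0.646 × 688 = 444.4 mol/s; ν_G = −2, so ξ = 444.4/2 = 222.2 mol/s.
Outlet amounts (n = n₀ + ν ξ):
  G: 688 − 2(222.2) = 243.6
  E: 0 + 1(222.2) = 222.2
  F: 0 + 1(222.2) = 222.2
  D: 356 (inert)
Total out = 243.6 + 222.2 + 222.2 + 356 = 1044 mol/s.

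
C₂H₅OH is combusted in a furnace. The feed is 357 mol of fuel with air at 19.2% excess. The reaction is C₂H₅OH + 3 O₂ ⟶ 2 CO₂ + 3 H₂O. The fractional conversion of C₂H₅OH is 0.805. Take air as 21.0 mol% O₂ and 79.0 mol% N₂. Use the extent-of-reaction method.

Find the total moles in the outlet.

Stoichiometric O₂ = 3 × 357 = 1071 mol; O₂ fed = 1071 × 1.192 = 1277 mol.
N₂ fed = 1277 × 79/21 = 4803 mol.
Fuel reacted = 0.805 × 357 → ξ = 287.4 mol.
Outlet (n = n₀ + ν ξ):
  C₂H₅OH: 357 − 1(287.4) = 69.62
  O₂: 1277 − 3(287.4) = 414.5
  N₂: 4803 (inert)
  CO₂: 0 + 2(287.4) = 574.8
  H₂O: 0 + 3(287.4) = 862.2
Total out = 69.62 + 414.5 + 4803 + 574.8 + 862.2 = 6724 mol.

6720 mol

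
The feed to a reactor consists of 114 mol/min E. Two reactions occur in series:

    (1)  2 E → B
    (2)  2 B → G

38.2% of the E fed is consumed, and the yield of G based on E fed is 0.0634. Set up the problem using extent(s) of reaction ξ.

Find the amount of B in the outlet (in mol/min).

7.32 mol/min

Conversion of E: E consumed = 2ξ₁ = 0.382 × 114 → ξ₁ = 21.77 mol/min.
Yield of G: 1ξ₂ / 114 = 0.0634 → ξ₂ = 7.228 mol/min.
Outlet amounts (n = n₀ + Σ ν·ξ):
  E: 114 − 2(21.77) = 70.45
  B: 0 + 1(21.77) − 2(7.228) = 7.319
  G: 0 + 1(7.228) = 7.228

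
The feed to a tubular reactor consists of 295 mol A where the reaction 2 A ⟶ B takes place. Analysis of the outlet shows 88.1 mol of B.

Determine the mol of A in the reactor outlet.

For B: n = n₀ + 1ξ → 88.1 = 0 + 1ξ, giving ξ = 88.1 mol.
Outlet amounts (n = n₀ + ν ξ):
  A: 295 − 2(88.1) = 118.8
  B: 0 + 1(88.1) = 88.1

119 mol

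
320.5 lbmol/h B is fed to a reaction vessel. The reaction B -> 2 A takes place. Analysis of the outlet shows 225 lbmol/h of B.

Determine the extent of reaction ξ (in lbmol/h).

ξ = 95.5 lbmol/h

For B: n = n₀ − 1ξ → 225 = 320.5 − 1ξ, giving ξ = 95.5 lbmol/h.
Outlet amounts (n = n₀ + ν ξ):
  B: 320.5 − 1(95.5) = 225
  A: 0 + 2(95.5) = 191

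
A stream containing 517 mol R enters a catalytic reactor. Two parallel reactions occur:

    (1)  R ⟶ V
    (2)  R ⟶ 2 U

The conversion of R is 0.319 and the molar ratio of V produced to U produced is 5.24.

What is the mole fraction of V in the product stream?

Conversion of R: R consumed = 0.319 × 517 = 164.9 mol = 1ξ₁ + 1ξ₂.
Selectivity: 1ξ₁ / (2ξ₂) = 5.24 → ξ₁ = 10.48 ξ₂.
Substitute: (1·10.48 + 1) ξ₂ = 164.9 → ξ₂ = 14.37 mol, ξ₁ = 150.6 mol.
Outlet amounts (n = n₀ + Σ ν·ξ):
  R: 517 − 1(150.6) − 1(14.37) = 352.1
  V: 0 + 1(150.6) = 150.6
  U: 0 + 2(14.37) = 28.73
Total out = 531.4 mol; y_V = 150.6 / 531.4 = 0.2833.

0.283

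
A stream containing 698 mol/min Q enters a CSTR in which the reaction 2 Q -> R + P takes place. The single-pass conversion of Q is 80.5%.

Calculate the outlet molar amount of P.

Q reacted = 0.805 × 698 = 561.9 mol/min; ν_Q = −2, so ξ = 561.9/2 = 280.9 mol/min.
Outlet amounts (n = n₀ + ν ξ):
  Q: 698 − 2(280.9) = 136.1
  R: 0 + 1(280.9) = 280.9
  P: 0 + 1(280.9) = 280.9

281 mol/min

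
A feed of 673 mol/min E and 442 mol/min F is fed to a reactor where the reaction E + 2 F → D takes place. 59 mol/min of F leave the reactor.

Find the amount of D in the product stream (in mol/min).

192 mol/min

For F: n = n₀ − 2ξ → 59 = 442 − 2ξ, giving ξ = 191.5 mol/min.
Outlet amounts (n = n₀ + ν ξ):
  E: 673 − 1(191.5) = 481.5
  F: 442 − 2(191.5) = 59
  D: 0 + 1(191.5) = 191.5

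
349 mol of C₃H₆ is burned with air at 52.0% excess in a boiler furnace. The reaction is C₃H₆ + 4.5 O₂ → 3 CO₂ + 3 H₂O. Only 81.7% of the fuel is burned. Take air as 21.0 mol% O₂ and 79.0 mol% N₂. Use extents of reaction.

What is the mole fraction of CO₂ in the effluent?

0.0721

Stoichiometric O₂ = 4.5 × 349 = 1570 mol; O₂ fed = 1570 × 1.520 = 2387 mol.
N₂ fed = 2387 × 79/21 = 8980 mol.
Fuel reacted = 0.817 × 349 → ξ = 285.1 mol.
Outlet (n = n₀ + ν ξ):
  C₃H₆: 349 − 1(285.1) = 63.87
  O₂: 2387 − 4.5(285.1) = 1104
  N₂: 8980 (inert)
  CO₂: 0 + 3(285.1) = 855.4
  H₂O: 0 + 3(285.1) = 855.4
Total out = 11860 mol; y_CO₂ = 855.4 / 11860 = 0.07213.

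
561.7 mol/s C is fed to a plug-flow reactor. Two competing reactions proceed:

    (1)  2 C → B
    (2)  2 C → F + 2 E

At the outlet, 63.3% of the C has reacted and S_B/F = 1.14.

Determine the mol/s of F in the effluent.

83.1 mol/s

Conversion of C: C consumed = 0.633 × 561.7 = 355.6 mol/s = 2ξ₁ + 2ξ₂.
Selectivity: 1ξ₁ / (1ξ₂) = 1.14 → ξ₁ = 1.14 ξ₂.
Substitute: (2·1.14 + 2) ξ₂ = 355.6 → ξ₂ = 83.07 mol/s, ξ₁ = 94.7 mol/s.
Outlet amounts (n = n₀ + Σ ν·ξ):
  C: 561.7 − 2(94.7) − 2(83.07) = 206.1
  B: 0 + 1(94.7) = 94.7
  F: 0 + 1(83.07) = 83.07
  E: 0 + 2(83.07) = 166.1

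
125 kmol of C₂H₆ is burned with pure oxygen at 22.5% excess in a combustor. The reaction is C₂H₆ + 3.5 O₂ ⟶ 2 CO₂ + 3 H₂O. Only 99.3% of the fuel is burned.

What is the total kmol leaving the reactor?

Stoichiometric O₂ = 3.5 × 125 = 437.5 kmol; O₂ fed = 437.5 × 1.225 = 535.9 kmol.
Fuel reacted = 0.993 × 125 → ξ = 124.1 kmol.
Outlet (n = n₀ + ν ξ):
  C₂H₆: 125 − 1(124.1) = 0.875
  O₂: 535.9 − 3.5(124.1) = 101.5
  CO₂: 0 + 2(124.1) = 248.2
  H₂O: 0 + 3(124.1) = 372.4
Total out = 0.875 + 101.5 + 248.2 + 372.4 = 723 kmol.

723 kmol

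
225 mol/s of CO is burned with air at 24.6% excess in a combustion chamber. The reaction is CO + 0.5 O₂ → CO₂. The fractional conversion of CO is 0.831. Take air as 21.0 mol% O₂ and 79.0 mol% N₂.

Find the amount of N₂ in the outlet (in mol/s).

527 mol/s

Stoichiometric O₂ = 0.5 × 225 = 112.5 mol/s; O₂ fed = 112.5 × 1.246 = 140.2 mol/s.
N₂ fed = 140.2 × 79/21 = 527.3 mol/s.
Fuel reacted = 0.831 × 225 → ξ = 187 mol/s.
Outlet (n = n₀ + ν ξ):
  CO: 225 − 1(187) = 38.03
  O₂: 140.2 − 0.5(187) = 46.69
  N₂: 527.3 (inert)
  CO₂: 0 + 1(187) = 187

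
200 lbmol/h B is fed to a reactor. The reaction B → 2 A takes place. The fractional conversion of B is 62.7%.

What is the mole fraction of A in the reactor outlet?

B reacted = 0.627 × 200 = 125.4 lbmol/h; ν_B = −1, so ξ = 125.4/1 = 125.4 lbmol/h.
Outlet amounts (n = n₀ + ν ξ):
  B: 200 − 1(125.4) = 74.6
  A: 0 + 2(125.4) = 250.8
Total out = 325.4 lbmol/h; y_A = 250.8 / 325.4 = 0.7707.

0.771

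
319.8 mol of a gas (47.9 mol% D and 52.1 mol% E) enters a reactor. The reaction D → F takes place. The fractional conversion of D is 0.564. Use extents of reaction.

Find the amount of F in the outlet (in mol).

86.4 mol

D reacted = 0.564 × 153.2 = 86.4 mol; ν_D = −1, so ξ = 86.4/1 = 86.4 mol.
Outlet amounts (n = n₀ + ν ξ):
  D: 153.2 − 1(86.4) = 66.79
  F: 0 + 1(86.4) = 86.4
  E: 166.6 (inert)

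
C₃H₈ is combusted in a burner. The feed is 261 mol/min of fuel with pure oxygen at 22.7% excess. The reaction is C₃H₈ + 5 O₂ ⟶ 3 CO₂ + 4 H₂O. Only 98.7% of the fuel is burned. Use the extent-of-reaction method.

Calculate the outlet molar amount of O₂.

313 mol/min

Stoichiometric O₂ = 5 × 261 = 1305 mol/min; O₂ fed = 1305 × 1.227 = 1601 mol/min.
Fuel reacted = 0.987 × 261 → ξ = 257.6 mol/min.
Outlet (n = n₀ + ν ξ):
  C₃H₈: 261 − 1(257.6) = 3.393
  O₂: 1601 − 5(257.6) = 313.2
  CO₂: 0 + 3(257.6) = 772.8
  H₂O: 0 + 4(257.6) = 1030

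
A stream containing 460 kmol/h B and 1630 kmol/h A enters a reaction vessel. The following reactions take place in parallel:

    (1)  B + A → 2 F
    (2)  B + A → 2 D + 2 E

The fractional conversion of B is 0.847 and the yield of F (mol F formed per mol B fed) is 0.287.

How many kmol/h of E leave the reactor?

Yield of F: 2ξ₁ / 460 = 0.287 → ξ₁ = 66.01 kmol/h.
Conversion of B: 1ξ₁ + 1ξ₂ = 0.847 × 460 = 389.6 → ξ₂ = 323.6 kmol/h.
Outlet amounts (n = n₀ + Σ ν·ξ):
  B: 460 − 1(66.01) − 1(323.6) = 70.38
  A: 1630 − 1(66.01) − 1(323.6) = 1240
  F: 0 + 2(66.01) = 132
  D: 0 + 2(323.6) = 647.2
  E: 0 + 2(323.6) = 647.2

647 kmol/h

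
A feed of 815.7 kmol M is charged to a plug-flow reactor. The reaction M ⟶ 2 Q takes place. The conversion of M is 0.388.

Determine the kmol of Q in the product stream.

633 kmol

M reacted = 0.388 × 815.7 = 316.5 kmol; ν_M = −1, so ξ = 316.5/1 = 316.5 kmol.
Outlet amounts (n = n₀ + ν ξ):
  M: 815.7 − 1(316.5) = 499.2
  Q: 0 + 2(316.5) = 633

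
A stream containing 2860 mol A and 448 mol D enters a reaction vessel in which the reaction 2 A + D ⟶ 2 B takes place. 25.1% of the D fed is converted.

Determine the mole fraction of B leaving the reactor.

D reacted = 0.251 × 448 = 112.4 mol; ν_D = −1, so ξ = 112.4/1 = 112.4 mol.
Outlet amounts (n = n₀ + ν ξ):
  A: 2860 − 2(112.4) = 2635
  D: 448 − 1(112.4) = 335.6
  B: 0 + 2(112.4) = 224.9
Total out = 3196 mol; y_B = 224.9 / 3196 = 0.07038.

0.0704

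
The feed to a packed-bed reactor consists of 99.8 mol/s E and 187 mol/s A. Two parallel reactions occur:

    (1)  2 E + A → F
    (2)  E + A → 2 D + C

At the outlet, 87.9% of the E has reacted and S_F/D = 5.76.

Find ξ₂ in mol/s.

ξ₂ = 3.65 mol/s

Conversion of E: E consumed = 0.879 × 99.8 = 87.72 mol/s = 2ξ₁ + 1ξ₂.
Selectivity: 1ξ₁ / (2ξ₂) = 5.76 → ξ₁ = 11.52 ξ₂.
Substitute: (2·11.52 + 1) ξ₂ = 87.72 → ξ₂ = 3.649 mol/s, ξ₁ = 42.04 mol/s.
Outlet amounts (n = n₀ + Σ ν·ξ):
  E: 99.8 − 2(42.04) − 1(3.649) = 12.08
  A: 187 − 1(42.04) − 1(3.649) = 141.3
  F: 0 + 1(42.04) = 42.04
  D: 0 + 2(3.649) = 7.298
  C: 0 + 1(3.649) = 3.649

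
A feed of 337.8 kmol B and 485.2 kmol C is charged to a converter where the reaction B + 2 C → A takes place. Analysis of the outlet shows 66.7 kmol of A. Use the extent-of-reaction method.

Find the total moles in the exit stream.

For A: n = n₀ + 1ξ → 66.7 = 0 + 1ξ, giving ξ = 66.7 kmol.
Outlet amounts (n = n₀ + ν ξ):
  B: 337.8 − 1(66.7) = 271.1
  C: 485.2 − 2(66.7) = 351.8
  A: 0 + 1(66.7) = 66.7
Total out = 271.1 + 351.8 + 66.7 = 689.6 kmol.

690 kmol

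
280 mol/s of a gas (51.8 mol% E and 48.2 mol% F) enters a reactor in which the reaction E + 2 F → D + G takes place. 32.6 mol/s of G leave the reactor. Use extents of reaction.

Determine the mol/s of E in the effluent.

For G: n = n₀ + 1ξ → 32.6 = 0 + 1ξ, giving ξ = 32.6 mol/s.
Outlet amounts (n = n₀ + ν ξ):
  E: 145 − 1(32.6) = 112.4
  F: 135 − 2(32.6) = 69.76
  D: 0 + 1(32.6) = 32.6
  G: 0 + 1(32.6) = 32.6

112 mol/s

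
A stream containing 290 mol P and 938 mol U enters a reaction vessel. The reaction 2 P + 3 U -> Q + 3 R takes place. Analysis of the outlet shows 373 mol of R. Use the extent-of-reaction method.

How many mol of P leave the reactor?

41.3 mol

For R: n = n₀ + 3ξ → 373 = 0 + 3ξ, giving ξ = 124.3 mol.
Outlet amounts (n = n₀ + ν ξ):
  P: 290 − 2(124.3) = 41.33
  U: 938 − 3(124.3) = 565
  Q: 0 + 1(124.3) = 124.3
  R: 0 + 3(124.3) = 373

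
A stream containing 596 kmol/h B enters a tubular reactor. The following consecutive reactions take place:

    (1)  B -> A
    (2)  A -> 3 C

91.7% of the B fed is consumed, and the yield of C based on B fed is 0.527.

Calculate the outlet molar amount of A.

442 kmol/h

Conversion of B: B consumed = 1ξ₁ = 0.917 × 596 → ξ₁ = 546.5 kmol/h.
Yield of C: 3ξ₂ / 596 = 0.527 → ξ₂ = 104.7 kmol/h.
Outlet amounts (n = n₀ + Σ ν·ξ):
  B: 596 − 1(546.5) = 49.47
  A: 0 + 1(546.5) − 1(104.7) = 441.8
  C: 0 + 3(104.7) = 314.1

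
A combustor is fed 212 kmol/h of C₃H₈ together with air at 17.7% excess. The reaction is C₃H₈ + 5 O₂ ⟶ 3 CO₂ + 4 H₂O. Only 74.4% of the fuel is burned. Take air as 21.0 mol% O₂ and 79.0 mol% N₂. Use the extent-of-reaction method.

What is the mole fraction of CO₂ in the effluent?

Stoichiometric O₂ = 5 × 212 = 1060 kmol/h; O₂ fed = 1060 × 1.177 = 1248 kmol/h.
N₂ fed = 1248 × 79/21 = 4693 kmol/h.
Fuel reacted = 0.744 × 212 → ξ = 157.7 kmol/h.
Outlet (n = n₀ + ν ξ):
  C₃H₈: 212 − 1(157.7) = 54.27
  O₂: 1248 − 5(157.7) = 459
  N₂: 4693 (inert)
  CO₂: 0 + 3(157.7) = 473.2
  H₂O: 0 + 4(157.7) = 630.9
Total out = 6311 kmol/h; y_CO₂ = 473.2 / 6311 = 0.07498.

0.075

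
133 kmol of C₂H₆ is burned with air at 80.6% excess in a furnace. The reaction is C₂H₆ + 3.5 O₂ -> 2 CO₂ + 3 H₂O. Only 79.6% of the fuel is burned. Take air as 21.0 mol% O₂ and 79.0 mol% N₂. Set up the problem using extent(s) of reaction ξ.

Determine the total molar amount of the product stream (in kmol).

Stoichiometric O₂ = 3.5 × 133 = 465.5 kmol; O₂ fed = 465.5 × 1.806 = 840.7 kmol.
N₂ fed = 840.7 × 79/21 = 3163 kmol.
Fuel reacted = 0.796 × 133 → ξ = 105.9 kmol.
Outlet (n = n₀ + ν ξ):
  C₂H₆: 133 − 1(105.9) = 27.13
  O₂: 840.7 − 3.5(105.9) = 470.2
  N₂: 3163 (inert)
  CO₂: 0 + 2(105.9) = 211.7
  H₂O: 0 + 3(105.9) = 317.6
Total out = 27.13 + 470.2 + 3163 + 211.7 + 317.6 = 4189 kmol.

4190 kmol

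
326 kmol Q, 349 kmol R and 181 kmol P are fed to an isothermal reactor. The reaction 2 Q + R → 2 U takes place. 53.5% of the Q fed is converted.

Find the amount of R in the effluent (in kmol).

Q reacted = 0.535 × 326 = 174.4 kmol; ν_Q = −2, so ξ = 174.4/2 = 87.2 kmol.
Outlet amounts (n = n₀ + ν ξ):
  Q: 326 − 2(87.2) = 151.6
  R: 349 − 1(87.2) = 261.8
  U: 0 + 2(87.2) = 174.4
  P: 181 (inert)

262 kmol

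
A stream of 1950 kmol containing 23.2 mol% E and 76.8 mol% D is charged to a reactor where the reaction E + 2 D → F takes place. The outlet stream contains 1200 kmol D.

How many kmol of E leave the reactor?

For D: n = n₀ − 2ξ → 1200 = 1498 − 2ξ, giving ξ = 148.8 kmol.
Outlet amounts (n = n₀ + ν ξ):
  E: 452.4 − 1(148.8) = 303.6
  D: 1498 − 2(148.8) = 1200
  F: 0 + 1(148.8) = 148.8

304 kmol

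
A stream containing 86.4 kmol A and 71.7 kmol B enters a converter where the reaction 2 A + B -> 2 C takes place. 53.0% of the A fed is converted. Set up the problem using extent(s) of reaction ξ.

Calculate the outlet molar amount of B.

48.8 kmol

A reacted = 0.53 × 86.4 = 45.79 kmol; ν_A = −2, so ξ = 45.79/2 = 22.9 kmol.
Outlet amounts (n = n₀ + ν ξ):
  A: 86.4 − 2(22.9) = 40.61
  B: 71.7 − 1(22.9) = 48.8
  C: 0 + 2(22.9) = 45.79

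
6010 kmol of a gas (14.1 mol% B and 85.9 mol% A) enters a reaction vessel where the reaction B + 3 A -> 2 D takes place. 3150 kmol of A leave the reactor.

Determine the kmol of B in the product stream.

For A: n = n₀ − 3ξ → 3150 = 5163 − 3ξ, giving ξ = 670.9 kmol.
Outlet amounts (n = n₀ + ν ξ):
  B: 847.4 − 1(670.9) = 176.5
  A: 5163 − 3(670.9) = 3150
  D: 0 + 2(670.9) = 1342

177 kmol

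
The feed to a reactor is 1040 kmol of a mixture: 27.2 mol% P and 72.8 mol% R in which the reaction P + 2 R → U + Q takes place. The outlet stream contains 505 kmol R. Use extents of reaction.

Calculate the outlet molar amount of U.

For R: n = n₀ − 2ξ → 505 = 757.1 − 2ξ, giving ξ = 126.1 kmol.
Outlet amounts (n = n₀ + ν ξ):
  P: 282.9 − 1(126.1) = 156.8
  R: 757.1 − 2(126.1) = 505
  U: 0 + 1(126.1) = 126.1
  Q: 0 + 1(126.1) = 126.1

126 kmol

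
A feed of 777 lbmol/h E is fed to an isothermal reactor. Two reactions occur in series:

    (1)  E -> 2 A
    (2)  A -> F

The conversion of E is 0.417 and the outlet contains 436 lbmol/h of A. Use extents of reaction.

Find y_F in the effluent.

0.193

Conversion of E: E consumed = 1ξ₁ = 0.417 × 777 → ξ₁ = 324 lbmol/h.
A balance: n_A = 0 + 2ξ₁ − 1ξ₂ = 436 → ξ₂ = (2·324 − 436)/1 = 212 lbmol/h.
Outlet amounts (n = n₀ + Σ ν·ξ):
  E: 777 − 1(324) = 453
  A: 0 + 2(324) − 1(212) = 436
  F: 0 + 1(212) = 212
Total out = 1101 lbmol/h; y_F = 212 / 1101 = 0.1926.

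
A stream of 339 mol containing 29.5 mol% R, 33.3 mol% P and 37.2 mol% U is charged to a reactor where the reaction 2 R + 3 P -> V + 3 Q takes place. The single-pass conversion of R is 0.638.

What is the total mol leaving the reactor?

307 mol

R reacted = 0.638 × 100 = 63.8 mol; ν_R = −2, so ξ = 63.8/2 = 31.9 mol.
Outlet amounts (n = n₀ + ν ξ):
  R: 100 − 2(31.9) = 36.2
  P: 112.9 − 3(31.9) = 17.18
  V: 0 + 1(31.9) = 31.9
  Q: 0 + 3(31.9) = 95.7
  U: 126.1 (inert)
Total out = 36.2 + 17.18 + 31.9 + 95.7 + 126.1 = 307.1 mol.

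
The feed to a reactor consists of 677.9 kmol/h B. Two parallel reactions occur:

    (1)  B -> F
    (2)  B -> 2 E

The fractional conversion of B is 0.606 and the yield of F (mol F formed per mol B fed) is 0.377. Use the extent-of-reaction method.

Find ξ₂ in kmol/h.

ξ₂ = 155 kmol/h

Yield of F: 1ξ₁ / 677.9 = 0.377 → ξ₁ = 255.6 kmol/h.
Conversion of B: 1ξ₁ + 1ξ₂ = 0.606 × 677.9 = 410.8 → ξ₂ = 155.2 kmol/h.
Outlet amounts (n = n₀ + Σ ν·ξ):
  B: 677.9 − 1(255.6) − 1(155.2) = 267.1
  F: 0 + 1(255.6) = 255.6
  E: 0 + 2(155.2) = 310.5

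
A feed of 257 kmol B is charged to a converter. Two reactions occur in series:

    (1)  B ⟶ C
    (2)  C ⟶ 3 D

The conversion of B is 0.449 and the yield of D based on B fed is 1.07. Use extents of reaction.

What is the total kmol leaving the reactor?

Conversion of B: B consumed = 1ξ₁ = 0.449 × 257 → ξ₁ = 115.4 kmol.
Yield of D: 3ξ₂ / 257 = 1.07 → ξ₂ = 91.66 kmol.
Outlet amounts (n = n₀ + Σ ν·ξ):
  B: 257 − 1(115.4) = 141.6
  C: 0 + 1(115.4) − 1(91.66) = 23.73
  D: 0 + 3(91.66) = 275
Total out = 141.6 + 23.73 + 275 = 440.3 kmol.

440 kmol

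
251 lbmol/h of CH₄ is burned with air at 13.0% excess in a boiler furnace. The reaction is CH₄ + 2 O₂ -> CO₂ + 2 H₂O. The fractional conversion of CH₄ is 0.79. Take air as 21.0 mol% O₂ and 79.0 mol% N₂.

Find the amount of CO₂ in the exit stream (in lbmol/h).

Stoichiometric O₂ = 2 × 251 = 502 lbmol/h; O₂ fed = 502 × 1.130 = 567.3 lbmol/h.
N₂ fed = 567.3 × 79/21 = 2134 lbmol/h.
Fuel reacted = 0.79 × 251 → ξ = 198.3 lbmol/h.
Outlet (n = n₀ + ν ξ):
  CH₄: 251 − 1(198.3) = 52.71
  O₂: 567.3 − 2(198.3) = 170.7
  N₂: 2134 (inert)
  CO₂: 0 + 1(198.3) = 198.3
  H₂O: 0 + 2(198.3) = 396.6

198 lbmol/h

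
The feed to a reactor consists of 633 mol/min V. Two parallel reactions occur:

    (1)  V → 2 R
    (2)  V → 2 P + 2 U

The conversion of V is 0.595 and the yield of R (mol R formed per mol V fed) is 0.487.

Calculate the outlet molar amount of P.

Yield of R: 2ξ₁ / 633 = 0.487 → ξ₁ = 154.1 mol/min.
Conversion of V: 1ξ₁ + 1ξ₂ = 0.595 × 633 = 376.6 → ξ₂ = 222.5 mol/min.
Outlet amounts (n = n₀ + Σ ν·ξ):
  V: 633 − 1(154.1) − 1(222.5) = 256.4
  R: 0 + 2(154.1) = 308.3
  P: 0 + 2(222.5) = 445
  U: 0 + 2(222.5) = 445

445 mol/min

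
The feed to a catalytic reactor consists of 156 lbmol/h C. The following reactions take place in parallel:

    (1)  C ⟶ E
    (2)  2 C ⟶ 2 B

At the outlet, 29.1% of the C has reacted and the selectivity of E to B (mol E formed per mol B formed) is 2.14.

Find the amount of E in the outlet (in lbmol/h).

Conversion of C: C consumed = 0.291 × 156 = 45.4 lbmol/h = 1ξ₁ + 2ξ₂.
Selectivity: 1ξ₁ / (2ξ₂) = 2.14 → ξ₁ = 4.28 ξ₂.
Substitute: (1·4.28 + 2) ξ₂ = 45.4 → ξ₂ = 7.229 lbmol/h, ξ₁ = 30.94 lbmol/h.
Outlet amounts (n = n₀ + Σ ν·ξ):
  C: 156 − 1(30.94) − 2(7.229) = 110.6
  E: 0 + 1(30.94) = 30.94
  B: 0 + 2(7.229) = 14.46

30.9 lbmol/h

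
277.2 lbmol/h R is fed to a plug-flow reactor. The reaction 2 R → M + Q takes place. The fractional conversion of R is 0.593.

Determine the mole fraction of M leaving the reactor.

R reacted = 0.593 × 277.2 = 164.4 lbmol/h; ν_R = −2, so ξ = 164.4/2 = 82.19 lbmol/h.
Outlet amounts (n = n₀ + ν ξ):
  R: 277.2 − 2(82.19) = 112.8
  M: 0 + 1(82.19) = 82.19
  Q: 0 + 1(82.19) = 82.19
Total out = 277.2 lbmol/h; y_M = 82.19 / 277.2 = 0.2965.

0.296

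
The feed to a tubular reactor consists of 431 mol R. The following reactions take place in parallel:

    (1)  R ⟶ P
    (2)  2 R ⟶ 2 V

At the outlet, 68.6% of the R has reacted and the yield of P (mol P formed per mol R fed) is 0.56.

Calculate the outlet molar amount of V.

Yield of P: 1ξ₁ / 431 = 0.56 → ξ₁ = 241.4 mol.
Conversion of R: 1ξ₁ + 2ξ₂ = 0.686 × 431 = 295.7 → ξ₂ = 27.15 mol.
Outlet amounts (n = n₀ + Σ ν·ξ):
  R: 431 − 1(241.4) − 2(27.15) = 135.3
  P: 0 + 1(241.4) = 241.4
  V: 0 + 2(27.15) = 54.31

54.3 mol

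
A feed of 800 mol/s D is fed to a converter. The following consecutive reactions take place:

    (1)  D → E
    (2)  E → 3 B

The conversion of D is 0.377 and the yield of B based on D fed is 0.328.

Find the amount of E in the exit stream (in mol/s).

Conversion of D: D consumed = 1ξ₁ = 0.377 × 800 → ξ₁ = 301.6 mol/s.
Yield of B: 3ξ₂ / 800 = 0.328 → ξ₂ = 87.47 mol/s.
Outlet amounts (n = n₀ + Σ ν·ξ):
  D: 800 − 1(301.6) = 498.4
  E: 0 + 1(301.6) − 1(87.47) = 214.1
  B: 0 + 3(87.47) = 262.4

214 mol/s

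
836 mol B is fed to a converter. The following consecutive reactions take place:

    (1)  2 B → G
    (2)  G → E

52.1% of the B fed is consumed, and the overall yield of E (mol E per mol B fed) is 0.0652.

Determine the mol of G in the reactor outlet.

163 mol

Conversion of B: B consumed = 2ξ₁ = 0.521 × 836 → ξ₁ = 217.8 mol.
Yield of E: 1ξ₂ / 836 = 0.0652 → ξ₂ = 54.51 mol.
Outlet amounts (n = n₀ + Σ ν·ξ):
  B: 836 − 2(217.8) = 400.4
  G: 0 + 1(217.8) − 1(54.51) = 163.3
  E: 0 + 1(54.51) = 54.51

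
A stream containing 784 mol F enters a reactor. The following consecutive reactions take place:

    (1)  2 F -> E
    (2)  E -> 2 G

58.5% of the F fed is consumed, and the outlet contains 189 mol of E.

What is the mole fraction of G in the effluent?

0.136

Conversion of F: F consumed = 2ξ₁ = 0.585 × 784 → ξ₁ = 229.3 mol.
E balance: n_E = 0 + 1ξ₁ − 1ξ₂ = 189 → ξ₂ = (1·229.3 − 189)/1 = 40.32 mol.
Outlet amounts (n = n₀ + Σ ν·ξ):
  F: 784 − 2(229.3) = 325.4
  E: 0 + 1(229.3) − 1(40.32) = 189
  G: 0 + 2(40.32) = 80.64
Total out = 595 mol; y_G = 80.64 / 595 = 0.1355.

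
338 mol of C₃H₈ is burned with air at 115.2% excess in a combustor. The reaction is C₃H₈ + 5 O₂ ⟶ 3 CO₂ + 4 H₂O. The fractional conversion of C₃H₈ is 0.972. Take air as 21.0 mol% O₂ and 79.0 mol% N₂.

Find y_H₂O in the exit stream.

Stoichiometric O₂ = 5 × 338 = 1690 mol; O₂ fed = 1690 × 2.152 = 3637 mol.
N₂ fed = 3637 × 79/21 = 13680 mol.
Fuel reacted = 0.972 × 338 → ξ = 328.5 mol.
Outlet (n = n₀ + ν ξ):
  C₃H₈: 338 − 1(328.5) = 9.464
  O₂: 3637 − 5(328.5) = 1994
  N₂: 13680 (inert)
  CO₂: 0 + 3(328.5) = 985.6
  H₂O: 0 + 4(328.5) = 1314
Total out = 17990 mol; y_H₂O = 1314 / 17990 = 0.07307.

0.0731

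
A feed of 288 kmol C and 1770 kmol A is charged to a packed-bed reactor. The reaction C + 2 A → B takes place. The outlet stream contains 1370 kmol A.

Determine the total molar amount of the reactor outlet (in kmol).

1660 kmol

For A: n = n₀ − 2ξ → 1370 = 1770 − 2ξ, giving ξ = 200 kmol.
Outlet amounts (n = n₀ + ν ξ):
  C: 288 − 1(200) = 88
  A: 1770 − 2(200) = 1370
  B: 0 + 1(200) = 200
Total out = 88 + 1370 + 200 = 1658 kmol.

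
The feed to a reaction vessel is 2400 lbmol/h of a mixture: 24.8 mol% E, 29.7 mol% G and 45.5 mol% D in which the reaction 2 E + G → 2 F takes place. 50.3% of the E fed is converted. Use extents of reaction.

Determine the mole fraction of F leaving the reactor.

E reacted = 0.503 × 595.2 = 299.4 lbmol/h; ν_E = −2, so ξ = 299.4/2 = 149.7 lbmol/h.
Outlet amounts (n = n₀ + ν ξ):
  E: 595.2 − 2(149.7) = 295.8
  G: 712.8 − 1(149.7) = 563.1
  F: 0 + 2(149.7) = 299.4
  D: 1092 (inert)
Total out = 2250 lbmol/h; y_F = 299.4 / 2250 = 0.133.

0.133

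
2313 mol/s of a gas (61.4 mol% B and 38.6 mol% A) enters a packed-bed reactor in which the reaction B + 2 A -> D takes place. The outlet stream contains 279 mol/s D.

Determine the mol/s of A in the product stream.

For D: n = n₀ + 1ξ → 279 = 0 + 1ξ, giving ξ = 279 mol/s.
Outlet amounts (n = n₀ + ν ξ):
  B: 1420 − 1(279) = 1141
  A: 892.8 − 2(279) = 334.8
  D: 0 + 1(279) = 279

335 mol/s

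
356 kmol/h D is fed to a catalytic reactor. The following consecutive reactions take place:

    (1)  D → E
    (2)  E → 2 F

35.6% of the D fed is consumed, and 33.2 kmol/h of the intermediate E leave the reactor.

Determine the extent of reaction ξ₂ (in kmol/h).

Conversion of D: D consumed = 1ξ₁ = 0.356 × 356 → ξ₁ = 126.7 kmol/h.
E balance: n_E = 0 + 1ξ₁ − 1ξ₂ = 33.2 → ξ₂ = (1·126.7 − 33.2)/1 = 93.54 kmol/h.
Outlet amounts (n = n₀ + Σ ν·ξ):
  D: 356 − 1(126.7) = 229.3
  E: 0 + 1(126.7) − 1(93.54) = 33.2
  F: 0 + 2(93.54) = 187.1

ξ₂ = 93.5 kmol/h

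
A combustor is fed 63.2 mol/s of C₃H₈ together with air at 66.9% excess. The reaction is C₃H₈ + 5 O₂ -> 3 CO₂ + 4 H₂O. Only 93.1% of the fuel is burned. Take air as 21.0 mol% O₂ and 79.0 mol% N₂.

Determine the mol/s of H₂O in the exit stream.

Stoichiometric O₂ = 5 × 63.2 = 316 mol/s; O₂ fed = 316 × 1.669 = 527.4 mol/s.
N₂ fed = 527.4 × 79/21 = 1984 mol/s.
Fuel reacted = 0.931 × 63.2 → ξ = 58.84 mol/s.
Outlet (n = n₀ + ν ξ):
  C₃H₈: 63.2 − 1(58.84) = 4.361
  O₂: 527.4 − 5(58.84) = 233.2
  N₂: 1984 (inert)
  CO₂: 0 + 3(58.84) = 176.5
  H₂O: 0 + 4(58.84) = 235.4

235 mol/s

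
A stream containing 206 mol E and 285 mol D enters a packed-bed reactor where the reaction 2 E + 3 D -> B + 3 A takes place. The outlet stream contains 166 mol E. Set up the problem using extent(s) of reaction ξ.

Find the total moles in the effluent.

471 mol

For E: n = n₀ − 2ξ → 166 = 206 − 2ξ, giving ξ = 20 mol.
Outlet amounts (n = n₀ + ν ξ):
  E: 206 − 2(20) = 166
  D: 285 − 3(20) = 225
  B: 0 + 1(20) = 20
  A: 0 + 3(20) = 60
Total out = 166 + 225 + 20 + 60 = 471 mol.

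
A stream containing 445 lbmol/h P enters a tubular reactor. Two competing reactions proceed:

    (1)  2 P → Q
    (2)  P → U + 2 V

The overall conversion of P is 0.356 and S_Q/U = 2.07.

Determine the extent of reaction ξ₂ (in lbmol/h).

Conversion of P: P consumed = 0.356 × 445 = 158.4 lbmol/h = 2ξ₁ + 1ξ₂.
Selectivity: 1ξ₁ / (1ξ₂) = 2.07 → ξ₁ = 2.07 ξ₂.
Substitute: (2·2.07 + 1) ξ₂ = 158.4 → ξ₂ = 30.82 lbmol/h, ξ₁ = 63.8 lbmol/h.
Outlet amounts (n = n₀ + Σ ν·ξ):
  P: 445 − 2(63.8) − 1(30.82) = 286.6
  Q: 0 + 1(63.8) = 63.8
  U: 0 + 1(30.82) = 30.82
  V: 0 + 2(30.82) = 61.64

ξ₂ = 30.8 lbmol/h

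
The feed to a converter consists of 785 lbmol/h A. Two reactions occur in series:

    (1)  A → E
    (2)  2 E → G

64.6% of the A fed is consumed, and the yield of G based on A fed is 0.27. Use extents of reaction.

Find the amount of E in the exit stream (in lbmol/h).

83.2 lbmol/h

Conversion of A: A consumed = 1ξ₁ = 0.646 × 785 → ξ₁ = 507.1 lbmol/h.
Yield of G: 1ξ₂ / 785 = 0.27 → ξ₂ = 212 lbmol/h.
Outlet amounts (n = n₀ + Σ ν·ξ):
  A: 785 − 1(507.1) = 277.9
  E: 0 + 1(507.1) − 2(212) = 83.21
  G: 0 + 1(212) = 212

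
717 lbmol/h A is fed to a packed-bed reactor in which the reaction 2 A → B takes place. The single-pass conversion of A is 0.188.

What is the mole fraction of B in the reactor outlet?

A reacted = 0.188 × 717 = 134.8 lbmol/h; ν_A = −2, so ξ = 134.8/2 = 67.4 lbmol/h.
Outlet amounts (n = n₀ + ν ξ):
  A: 717 − 2(67.4) = 582.2
  B: 0 + 1(67.4) = 67.4
Total out = 649.6 lbmol/h; y_B = 67.4 / 649.6 = 0.1038.

0.104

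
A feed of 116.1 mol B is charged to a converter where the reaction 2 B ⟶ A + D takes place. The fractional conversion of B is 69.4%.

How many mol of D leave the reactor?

B reacted = 0.694 × 116.1 = 80.57 mol; ν_B = −2, so ξ = 80.57/2 = 40.29 mol.
Outlet amounts (n = n₀ + ν ξ):
  B: 116.1 − 2(40.29) = 35.53
  A: 0 + 1(40.29) = 40.29
  D: 0 + 1(40.29) = 40.29

40.3 mol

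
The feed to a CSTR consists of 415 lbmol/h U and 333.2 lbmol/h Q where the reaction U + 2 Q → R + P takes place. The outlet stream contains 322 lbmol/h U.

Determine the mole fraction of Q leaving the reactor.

0.225

For U: n = n₀ − 1ξ → 322 = 415 − 1ξ, giving ξ = 93 lbmol/h.
Outlet amounts (n = n₀ + ν ξ):
  U: 415 − 1(93) = 322
  Q: 333.2 − 2(93) = 147.2
  R: 0 + 1(93) = 93
  P: 0 + 1(93) = 93
Total out = 655.2 lbmol/h; y_Q = 147.2 / 655.2 = 0.2247.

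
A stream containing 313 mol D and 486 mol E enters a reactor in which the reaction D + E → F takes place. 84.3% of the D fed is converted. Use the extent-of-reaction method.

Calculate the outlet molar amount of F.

264 mol

D reacted = 0.843 × 313 = 263.9 mol; ν_D = −1, so ξ = 263.9/1 = 263.9 mol.
Outlet amounts (n = n₀ + ν ξ):
  D: 313 − 1(263.9) = 49.14
  E: 486 − 1(263.9) = 222.1
  F: 0 + 1(263.9) = 263.9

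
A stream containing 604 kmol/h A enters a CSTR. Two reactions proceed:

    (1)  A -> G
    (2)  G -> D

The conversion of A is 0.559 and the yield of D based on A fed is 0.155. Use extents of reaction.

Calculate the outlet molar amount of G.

244 kmol/h

Conversion of A: A consumed = 1ξ₁ = 0.559 × 604 → ξ₁ = 337.6 kmol/h.
Yield of D: 1ξ₂ / 604 = 0.155 → ξ₂ = 93.62 kmol/h.
Outlet amounts (n = n₀ + Σ ν·ξ):
  A: 604 − 1(337.6) = 266.4
  G: 0 + 1(337.6) − 1(93.62) = 244
  D: 0 + 1(93.62) = 93.62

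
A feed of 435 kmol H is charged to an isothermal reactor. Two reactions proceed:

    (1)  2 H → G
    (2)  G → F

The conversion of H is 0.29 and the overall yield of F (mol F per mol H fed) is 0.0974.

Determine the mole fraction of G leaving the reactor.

Conversion of H: H consumed = 2ξ₁ = 0.29 × 435 → ξ₁ = 63.07 kmol.
Yield of F: 1ξ₂ / 435 = 0.0974 → ξ₂ = 42.37 kmol.
Outlet amounts (n = n₀ + Σ ν·ξ):
  H: 435 − 2(63.07) = 308.9
  G: 0 + 1(63.07) − 1(42.37) = 20.71
  F: 0 + 1(42.37) = 42.37
Total out = 371.9 kmol; y_G = 20.71 / 371.9 = 0.05567.

0.0557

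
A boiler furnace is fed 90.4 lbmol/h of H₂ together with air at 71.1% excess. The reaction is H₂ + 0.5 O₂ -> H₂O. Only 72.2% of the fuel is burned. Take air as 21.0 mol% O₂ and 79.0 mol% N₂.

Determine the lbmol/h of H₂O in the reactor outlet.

Stoichiometric O₂ = 0.5 × 90.4 = 45.2 lbmol/h; O₂ fed = 45.2 × 1.711 = 77.34 lbmol/h.
N₂ fed = 77.34 × 79/21 = 290.9 lbmol/h.
Fuel reacted = 0.722 × 90.4 → ξ = 65.27 lbmol/h.
Outlet (n = n₀ + ν ξ):
  H₂: 90.4 − 1(65.27) = 25.13
  O₂: 77.34 − 0.5(65.27) = 44.7
  N₂: 290.9 (inert)
  H₂O: 0 + 1(65.27) = 65.27

65.3 lbmol/h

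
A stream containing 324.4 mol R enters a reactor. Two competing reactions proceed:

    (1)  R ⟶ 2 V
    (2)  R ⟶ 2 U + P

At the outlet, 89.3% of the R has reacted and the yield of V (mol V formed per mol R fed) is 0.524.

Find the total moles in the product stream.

Yield of V: 2ξ₁ / 324.4 = 0.524 → ξ₁ = 84.99 mol.
Conversion of R: 1ξ₁ + 1ξ₂ = 0.893 × 324.4 = 289.7 → ξ₂ = 204.7 mol.
Outlet amounts (n = n₀ + Σ ν·ξ):
  R: 324.4 − 1(84.99) − 1(204.7) = 34.71
  V: 0 + 2(84.99) = 170
  U: 0 + 2(204.7) = 409.4
  P: 0 + 1(204.7) = 204.7
Total out = 34.71 + 170 + 409.4 + 204.7 = 818.8 mol.

819 mol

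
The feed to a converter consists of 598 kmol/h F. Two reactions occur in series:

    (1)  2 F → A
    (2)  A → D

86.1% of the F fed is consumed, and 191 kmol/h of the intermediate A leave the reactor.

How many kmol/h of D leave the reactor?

Conversion of F: F consumed = 2ξ₁ = 0.861 × 598 → ξ₁ = 257.4 kmol/h.
A balance: n_A = 0 + 1ξ₁ − 1ξ₂ = 191 → ξ₂ = (1·257.4 − 191)/1 = 66.44 kmol/h.
Outlet amounts (n = n₀ + Σ ν·ξ):
  F: 598 − 2(257.4) = 83.12
  A: 0 + 1(257.4) − 1(66.44) = 191
  D: 0 + 1(66.44) = 66.44

66.4 kmol/h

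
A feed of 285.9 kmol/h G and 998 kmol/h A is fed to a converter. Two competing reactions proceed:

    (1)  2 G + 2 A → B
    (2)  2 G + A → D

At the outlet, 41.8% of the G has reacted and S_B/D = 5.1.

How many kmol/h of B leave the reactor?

Conversion of G: G consumed = 0.418 × 285.9 = 119.5 kmol/h = 2ξ₁ + 2ξ₂.
Selectivity: 1ξ₁ / (1ξ₂) = 5.1 → ξ₁ = 5.1 ξ₂.
Substitute: (2·5.1 + 2) ξ₂ = 119.5 → ξ₂ = 9.796 kmol/h, ξ₁ = 49.96 kmol/h.
Outlet amounts (n = n₀ + Σ ν·ξ):
  G: 285.9 − 2(49.96) − 2(9.796) = 166.4
  A: 998 − 2(49.96) − 1(9.796) = 888.3
  B: 0 + 1(49.96) = 49.96
  D: 0 + 1(9.796) = 9.796

50 kmol/h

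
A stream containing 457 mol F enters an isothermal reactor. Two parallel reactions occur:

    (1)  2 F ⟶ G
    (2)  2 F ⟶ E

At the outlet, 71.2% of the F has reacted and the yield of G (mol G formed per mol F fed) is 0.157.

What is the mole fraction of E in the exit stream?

Yield of G: 1ξ₁ / 457 = 0.157 → ξ₁ = 71.75 mol.
Conversion of F: 2ξ₁ + 2ξ₂ = 0.712 × 457 = 325.4 → ξ₂ = 90.94 mol.
Outlet amounts (n = n₀ + Σ ν·ξ):
  F: 457 − 2(71.75) − 2(90.94) = 131.6
  G: 0 + 1(71.75) = 71.75
  E: 0 + 1(90.94) = 90.94
Total out = 294.3 mol; y_E = 90.94 / 294.3 = 0.309.

0.309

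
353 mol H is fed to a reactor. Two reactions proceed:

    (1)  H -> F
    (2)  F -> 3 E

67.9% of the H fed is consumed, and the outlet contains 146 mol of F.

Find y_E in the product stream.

Conversion of H: H consumed = 1ξ₁ = 0.679 × 353 → ξ₁ = 239.7 mol.
F balance: n_F = 0 + 1ξ₁ − 1ξ₂ = 146 → ξ₂ = (1·239.7 − 146)/1 = 93.69 mol.
Outlet amounts (n = n₀ + Σ ν·ξ):
  H: 353 − 1(239.7) = 113.3
  F: 0 + 1(239.7) − 1(93.69) = 146
  E: 0 + 3(93.69) = 281.1
Total out = 540.4 mol; y_E = 281.1 / 540.4 = 0.5201.

0.52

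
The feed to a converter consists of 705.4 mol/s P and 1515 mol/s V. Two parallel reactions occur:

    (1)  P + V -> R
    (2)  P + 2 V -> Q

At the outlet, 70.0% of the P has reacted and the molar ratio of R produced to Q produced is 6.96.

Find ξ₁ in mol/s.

Conversion of P: P consumed = 0.7 × 705.4 = 493.8 mol/s = 1ξ₁ + 1ξ₂.
Selectivity: 1ξ₁ / (1ξ₂) = 6.96 → ξ₁ = 6.96 ξ₂.
Substitute: (1·6.96 + 1) ξ₂ = 493.8 → ξ₂ = 62.03 mol/s, ξ₁ = 431.7 mol/s.
Outlet amounts (n = n₀ + Σ ν·ξ):
  P: 705.4 − 1(431.7) − 1(62.03) = 211.6
  V: 1515 − 1(431.7) − 2(62.03) = 959.2
  R: 0 + 1(431.7) = 431.7
  Q: 0 + 1(62.03) = 62.03

ξ₁ = 432 mol/s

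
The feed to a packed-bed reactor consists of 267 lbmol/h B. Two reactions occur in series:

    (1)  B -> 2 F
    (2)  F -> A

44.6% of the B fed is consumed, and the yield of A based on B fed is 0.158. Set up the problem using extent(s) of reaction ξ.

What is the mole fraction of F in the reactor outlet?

0.508

Conversion of B: B consumed = 1ξ₁ = 0.446 × 267 → ξ₁ = 119.1 lbmol/h.
Yield of A: 1ξ₂ / 267 = 0.158 → ξ₂ = 42.19 lbmol/h.
Outlet amounts (n = n₀ + Σ ν·ξ):
  B: 267 − 1(119.1) = 147.9
  F: 0 + 2(119.1) − 1(42.19) = 196
  A: 0 + 1(42.19) = 42.19
Total out = 386.1 lbmol/h; y_F = 196 / 386.1 = 0.5076.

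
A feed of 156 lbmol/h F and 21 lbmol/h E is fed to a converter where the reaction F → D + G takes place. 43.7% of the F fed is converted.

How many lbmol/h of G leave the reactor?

F reacted = 0.437 × 156 = 68.17 lbmol/h; ν_F = −1, so ξ = 68.17/1 = 68.17 lbmol/h.
Outlet amounts (n = n₀ + ν ξ):
  F: 156 − 1(68.17) = 87.83
  D: 0 + 1(68.17) = 68.17
  G: 0 + 1(68.17) = 68.17
  E: 21 (inert)

68.2 lbmol/h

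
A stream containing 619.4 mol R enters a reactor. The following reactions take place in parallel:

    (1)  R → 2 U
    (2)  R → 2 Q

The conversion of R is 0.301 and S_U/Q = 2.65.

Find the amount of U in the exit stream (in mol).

Conversion of R: R consumed = 0.301 × 619.4 = 186.4 mol = 1ξ₁ + 1ξ₂.
Selectivity: 2ξ₁ / (2ξ₂) = 2.65 → ξ₁ = 2.65 ξ₂.
Substitute: (1·2.65 + 1) ξ₂ = 186.4 → ξ₂ = 51.08 mol, ξ₁ = 135.4 mol.
Outlet amounts (n = n₀ + Σ ν·ξ):
  R: 619.4 − 1(135.4) − 1(51.08) = 433
  U: 0 + 2(135.4) = 270.7
  Q: 0 + 2(51.08) = 102.2

271 mol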